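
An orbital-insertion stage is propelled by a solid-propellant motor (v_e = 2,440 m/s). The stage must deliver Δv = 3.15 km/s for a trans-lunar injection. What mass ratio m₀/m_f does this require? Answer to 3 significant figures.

Using Δv = v_e ln(m₀/m_f): m₀/m_f = exp(Δv / v_e) = exp(3150 / 2440.0) = exp(1.2910) = 3.6364.

mass ratio ≈ 3.64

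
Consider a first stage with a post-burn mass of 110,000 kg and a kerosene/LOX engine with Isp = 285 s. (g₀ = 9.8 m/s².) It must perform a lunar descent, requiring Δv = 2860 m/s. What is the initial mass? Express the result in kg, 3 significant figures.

initial mass ≈ 306000 kg

v_e = Isp · g₀ = 285 × 9.8 = 2793.0 m/s.
Rocket equation: m₀/m_f = exp(Δv / v_e) = exp(2860 / 2793.0) = exp(1.0240) = 2.7843.
m₀ = m_f × 2.7843 = 110,000 × 2.7843 = 306,273 kg.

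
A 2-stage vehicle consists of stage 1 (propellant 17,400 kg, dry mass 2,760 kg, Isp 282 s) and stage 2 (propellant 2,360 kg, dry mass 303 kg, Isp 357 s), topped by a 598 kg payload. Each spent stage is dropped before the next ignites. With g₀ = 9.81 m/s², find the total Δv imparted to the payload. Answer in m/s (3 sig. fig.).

Δv ≈ 8260 m/s

Ignition mass of stage 1 = 17,400+2,760 + 2,360+303 + 598 = 23,421 kg.
Stage 1: m₀ = 23,421 kg, m_f = 23,421 − 17,400 = 6,021 kg; Δv = 282×9.81×ln(3.89) = 2766.4×1.3584 ≈ 3758 m/s.
Stage 2: m₀ = 3,261 kg, m_f = 3,261 − 2,360 = 901 kg; Δv = 357×9.81×ln(3.619) = 3502.2×1.2863 ≈ 4505 m/s.
Total Δv = 3758 + 4505 = 8263 m/s.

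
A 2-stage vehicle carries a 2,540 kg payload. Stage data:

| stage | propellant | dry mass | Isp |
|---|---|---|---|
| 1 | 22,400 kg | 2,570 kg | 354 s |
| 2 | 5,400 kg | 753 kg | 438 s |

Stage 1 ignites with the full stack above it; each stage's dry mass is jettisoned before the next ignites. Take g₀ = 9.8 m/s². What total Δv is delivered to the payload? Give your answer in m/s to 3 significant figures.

Ignition mass of stage 1 = 22,400+2,570 + 5,400+753 + 2,540 = 33,663 kg.
Stage 1: m₀ = 33,663 kg, m_f = 33,663 − 22,400 = 11,263 kg; Δv = 354×9.8×ln(2.989) = 3469.2×1.0949 ≈ 3798 m/s.
Stage 2: m₀ = 8,693 kg, m_f = 8,693 − 5,400 = 3,293 kg; Δv = 438×9.8×ln(2.64) = 4292.4×0.9707 ≈ 4167 m/s.
Total Δv = 3798 + 4167 = 7965 m/s.

Δv ≈ 7970 m/s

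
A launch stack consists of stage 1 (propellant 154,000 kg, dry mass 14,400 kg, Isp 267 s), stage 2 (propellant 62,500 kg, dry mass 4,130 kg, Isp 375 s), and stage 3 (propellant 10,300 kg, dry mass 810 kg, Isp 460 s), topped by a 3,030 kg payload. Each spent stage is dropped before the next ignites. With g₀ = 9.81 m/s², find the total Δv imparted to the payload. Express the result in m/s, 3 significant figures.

Ignition mass of stage 1 = 154,000+14,400 + 62,500+4,130 + 10,300+810 + 3,030 = 249,170 kg.
Stage 1: m₀ = 249,170 kg, m_f = 249,170 − 154,000 = 95,170 kg; Δv = 267×9.81×ln(2.618) = 2619.3×0.9625 ≈ 2521 m/s.
Stage 2: m₀ = 80,770 kg, m_f = 80,770 − 62,500 = 18,270 kg; Δv = 375×9.81×ln(4.421) = 3678.8×1.4863 ≈ 5468 m/s.
Stage 3: m₀ = 14,140 kg, m_f = 14,140 − 10,300 = 3,840 kg; Δv = 460×9.81×ln(3.682) = 4512.6×1.3035 ≈ 5882 m/s.
Total Δv = 2521 + 5468 + 5882 = 13871 m/s.

Δv ≈ 13900 m/s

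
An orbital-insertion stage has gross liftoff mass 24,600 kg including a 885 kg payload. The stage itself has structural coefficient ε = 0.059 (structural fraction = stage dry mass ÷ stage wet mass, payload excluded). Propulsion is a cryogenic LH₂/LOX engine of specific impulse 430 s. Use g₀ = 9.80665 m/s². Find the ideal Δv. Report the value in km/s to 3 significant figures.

Δv ≈ 10.0 km/s

Stage wet mass = m₀ − payload = 24,600 − 885 = 23,715 kg.
Stage dry mass = ε × stage wet mass = 0.059 × 23,715 = 1,399.19 kg.
Burnout mass m_f = stage dry + payload = 1,399.19 + 885 = 2,284.19 kg.
v_e = Isp · g₀ = 430 × 9.80665 = 4216.9 m/s.
From the ideal rocket equation, Δv = v_e · ln(24,600/2,284.19) = 4216.9 × ln(10.77) = 4216.9 × 2.3767 ≈ 10022 m/s.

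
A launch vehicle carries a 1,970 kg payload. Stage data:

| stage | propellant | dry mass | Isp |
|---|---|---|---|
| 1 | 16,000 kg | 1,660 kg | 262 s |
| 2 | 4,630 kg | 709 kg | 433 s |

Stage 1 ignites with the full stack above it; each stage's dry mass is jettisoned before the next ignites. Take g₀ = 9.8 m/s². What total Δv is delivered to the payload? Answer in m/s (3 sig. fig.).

Δv ≈ 6890 m/s

Ignition mass of stage 1 = 16,000+1,660 + 4,630+709 + 1,970 = 24,969 kg.
Stage 1: m₀ = 24,969 kg, m_f = 24,969 − 16,000 = 8,969 kg; Δv = 262×9.8×ln(2.784) = 2567.6×1.0239 ≈ 2629 m/s.
Stage 2: m₀ = 7,309 kg, m_f = 7,309 − 4,630 = 2,679 kg; Δv = 433×9.8×ln(2.728) = 4243.4×1.0037 ≈ 4259 m/s.
Total Δv = 2629 + 4259 = 6888 m/s.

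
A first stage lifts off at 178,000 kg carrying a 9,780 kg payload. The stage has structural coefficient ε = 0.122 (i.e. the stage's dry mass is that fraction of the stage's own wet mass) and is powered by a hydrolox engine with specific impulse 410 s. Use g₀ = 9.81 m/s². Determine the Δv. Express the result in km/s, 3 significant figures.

Δv ≈ 7.12 km/s

Stage wet mass = m₀ − payload = 178,000 − 9,780 = 168,220 kg.
Stage dry mass = ε × stage wet mass = 0.122 × 168,220 = 20,522.8 kg.
Burnout mass m_f = stage dry + payload = 20,522.8 + 9,780 = 30,302.8 kg.
v_e = Isp · g₀ = 410 × 9.81 = 4022.1 m/s.
Δv = v_e · ln(178,000/30,302.8) = 4022.1 × ln(5.874) = 4022.1 × 1.7705 ≈ 7121 m/s.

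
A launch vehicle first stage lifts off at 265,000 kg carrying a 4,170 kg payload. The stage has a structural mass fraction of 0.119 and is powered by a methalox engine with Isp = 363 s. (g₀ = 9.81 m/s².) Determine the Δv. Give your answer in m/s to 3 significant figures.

Δv ≈ 7190 m/s

Stage wet mass = m₀ − payload = 265,000 − 4,170 = 260,830 kg.
Stage dry mass = ε × stage wet mass = 0.119 × 260,830 = 31,038.8 kg.
Burnout mass m_f = stage dry + payload = 31,038.8 + 4,170 = 35,208.8 kg.
v_e = Isp · g₀ = 363 × 9.81 = 3561.0 m/s.
Δv = v_e · ln(265,000/35,208.8) = 3561.0 × ln(7.527) = 3561.0 × 2.0184 ≈ 7188 m/s.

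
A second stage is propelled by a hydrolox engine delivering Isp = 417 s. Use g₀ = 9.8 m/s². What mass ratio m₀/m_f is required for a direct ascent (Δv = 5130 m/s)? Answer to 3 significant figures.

v_e = Isp · g₀ = 417 × 9.8 = 4086.6 m/s.
m₀/m_f = exp(Δv / v_e) = exp(5130 / 4086.6) = exp(1.2553) = 3.5090.

mass ratio ≈ 3.51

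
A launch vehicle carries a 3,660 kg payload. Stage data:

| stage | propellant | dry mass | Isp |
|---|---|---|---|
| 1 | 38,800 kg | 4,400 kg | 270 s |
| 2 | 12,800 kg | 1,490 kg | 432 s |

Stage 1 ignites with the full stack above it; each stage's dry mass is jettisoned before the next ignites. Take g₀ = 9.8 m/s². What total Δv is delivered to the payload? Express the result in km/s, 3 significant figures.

Ignition mass of stage 1 = 38,800+4,400 + 12,800+1,490 + 3,660 = 61,150 kg.
Stage 1: m₀ = 61,150 kg, m_f = 61,150 − 38,800 = 22,350 kg; Δv = 270×9.8×ln(2.736) = 2646.0×1.0065 ≈ 2663 m/s.
Stage 2: m₀ = 17,950 kg, m_f = 17,950 − 12,800 = 5,150 kg; Δv = 432×9.8×ln(3.485) = 4233.6×1.2486 ≈ 5286 m/s.
Total Δv = 2663 + 5286 = 7949 m/s.

Δv ≈ 7.95 km/s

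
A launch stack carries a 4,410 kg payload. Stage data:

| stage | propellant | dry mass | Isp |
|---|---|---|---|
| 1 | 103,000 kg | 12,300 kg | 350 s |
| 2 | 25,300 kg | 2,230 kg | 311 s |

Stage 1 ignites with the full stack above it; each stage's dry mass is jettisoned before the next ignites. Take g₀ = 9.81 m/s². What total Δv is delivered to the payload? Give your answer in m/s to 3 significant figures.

Ignition mass of stage 1 = 103,000+12,300 + 25,300+2,230 + 4,410 = 147,240 kg.
Stage 1: m₀ = 147,240 kg, m_f = 147,240 − 103,000 = 44,240 kg; Δv = 350×9.81×ln(3.328) = 3433.5×1.2024 ≈ 4129 m/s.
Stage 2: m₀ = 31,940 kg, m_f = 31,940 − 25,300 = 6,640 kg; Δv = 311×9.81×ln(4.81) = 3050.9×1.5707 ≈ 4792 m/s.
Total Δv = 4129 + 4792 = 8921 m/s.

Δv ≈ 8920 m/s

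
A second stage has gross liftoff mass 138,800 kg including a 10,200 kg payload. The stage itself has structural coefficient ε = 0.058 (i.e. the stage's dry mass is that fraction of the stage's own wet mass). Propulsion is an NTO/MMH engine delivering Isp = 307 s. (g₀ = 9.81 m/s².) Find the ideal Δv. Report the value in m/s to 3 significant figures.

Δv ≈ 6210 m/s

Stage wet mass = m₀ − payload = 138,800 − 10,200 = 128,600 kg.
Stage dry mass = ε × stage wet mass = 0.058 × 128,600 = 7,458.8 kg.
Burnout mass m_f = stage dry + payload = 7,458.8 + 10,200 = 17,658.8 kg.
v_e = Isp · g₀ = 307 × 9.81 = 3011.7 m/s.
From the ideal rocket equation, Δv = v_e · ln(138,800/17,658.8) = 3011.7 × ln(7.86) = 3011.7 × 2.0618 ≈ 6209 m/s.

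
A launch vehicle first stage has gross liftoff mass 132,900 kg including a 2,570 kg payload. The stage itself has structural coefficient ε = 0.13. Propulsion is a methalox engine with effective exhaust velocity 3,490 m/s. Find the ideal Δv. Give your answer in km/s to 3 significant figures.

Stage wet mass = m₀ − payload = 132,900 − 2,570 = 130,330 kg.
Stage dry mass = ε × stage wet mass = 0.13 × 130,330 = 16,942.9 kg.
Burnout mass m_f = stage dry + payload = 16,942.9 + 2,570 = 19,512.9 kg.
Rocket equation: Δv = v_e · ln(132,900/19,512.9) = 3490.0 × ln(6.811) = 3490.0 × 1.9185 ≈ 6696 m/s.

Δv ≈ 6.70 km/s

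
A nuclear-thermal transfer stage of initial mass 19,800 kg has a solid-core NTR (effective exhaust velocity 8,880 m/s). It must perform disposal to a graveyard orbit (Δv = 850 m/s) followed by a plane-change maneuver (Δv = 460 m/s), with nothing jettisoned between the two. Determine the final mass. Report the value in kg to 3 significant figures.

final mass ≈ 17100 kg

After the first burn: m = 19800 × exp(−850/8880.0) = 19800 × 0.90872 = 17,992.7 kg.
After the second burn: m = 17,992.7 × exp(−460/8880.0) = 17,992.7 × 0.94952 = 17,084.4 kg.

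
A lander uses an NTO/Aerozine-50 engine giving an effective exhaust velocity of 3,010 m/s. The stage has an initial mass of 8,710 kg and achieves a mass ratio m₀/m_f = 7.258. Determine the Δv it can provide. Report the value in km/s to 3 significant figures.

From the ideal rocket equation, Δv = v_e · ln(7.258) = 3010.0 × 1.9821 ≈ 5966.1 m/s.

Δv ≈ 5.97 km/s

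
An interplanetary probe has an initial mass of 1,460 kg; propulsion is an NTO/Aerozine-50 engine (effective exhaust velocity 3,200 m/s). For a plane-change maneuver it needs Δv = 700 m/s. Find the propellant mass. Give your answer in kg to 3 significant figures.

propellant mass ≈ 287 kg

m₀/m_f = exp(Δv / v_e) = exp(700 / 3200.0) = exp(0.2188) = 1.2445.
m_f = 1,460 / 1.2445 = 1,173.16 kg, so propellant = m₀ − m_f = 1,460 − 1,173.16 = 286.84 kg.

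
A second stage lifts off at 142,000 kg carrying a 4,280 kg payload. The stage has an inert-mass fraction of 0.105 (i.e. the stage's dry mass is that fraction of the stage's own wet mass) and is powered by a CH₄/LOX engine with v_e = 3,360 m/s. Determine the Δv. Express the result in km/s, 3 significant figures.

Δv ≈ 6.80 km/s

Stage wet mass = m₀ − payload = 142,000 − 4,280 = 137,720 kg.
Stage dry mass = ε × stage wet mass = 0.105 × 137,720 = 14,460.6 kg.
Burnout mass m_f = stage dry + payload = 14,460.6 + 4,280 = 18,740.6 kg.
From the ideal rocket equation, Δv = v_e · ln(142,000/18,740.6) = 3360.0 × ln(7.577) = 3360.0 × 2.0251 ≈ 6804 m/s.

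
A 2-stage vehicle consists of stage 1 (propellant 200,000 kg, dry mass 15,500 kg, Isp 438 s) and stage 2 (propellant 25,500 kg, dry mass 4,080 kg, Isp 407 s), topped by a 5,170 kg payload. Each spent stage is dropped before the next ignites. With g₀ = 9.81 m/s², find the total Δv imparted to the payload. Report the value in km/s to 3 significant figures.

Δv ≈ 12.2 km/s

Ignition mass of stage 1 = 200,000+15,500 + 25,500+4,080 + 5,170 = 250,250 kg.
Stage 1: m₀ = 250,250 kg, m_f = 250,250 − 200,000 = 50,250 kg; Δv = 438×9.81×ln(4.98) = 4296.8×1.6054 ≈ 6898 m/s.
Stage 2: m₀ = 34,750 kg, m_f = 34,750 − 25,500 = 9,250 kg; Δv = 407×9.81×ln(3.757) = 3992.7×1.3236 ≈ 5285 m/s.
Total Δv = 6898 + 5285 = 12183 m/s.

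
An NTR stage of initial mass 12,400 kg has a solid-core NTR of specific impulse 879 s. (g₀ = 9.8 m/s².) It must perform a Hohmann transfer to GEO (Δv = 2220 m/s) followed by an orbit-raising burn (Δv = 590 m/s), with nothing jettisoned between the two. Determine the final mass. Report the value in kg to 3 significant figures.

v_e = Isp · g₀ = 879 × 9.8 = 8614.2 m/s.
After the first burn: m = 12400 × exp(−2220/8614.2) = 12400 × 0.77282 = 9,582.97 kg.
After the second burn: m = 9,582.97 × exp(−590/8614.2) = 9,582.97 × 0.93380 = 8,948.58 kg.

final mass ≈ 8950 kg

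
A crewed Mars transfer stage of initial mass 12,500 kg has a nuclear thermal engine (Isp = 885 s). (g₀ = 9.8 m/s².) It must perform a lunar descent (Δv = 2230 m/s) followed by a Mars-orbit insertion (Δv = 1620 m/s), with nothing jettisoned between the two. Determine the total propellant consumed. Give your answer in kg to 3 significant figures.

total propellant consumed ≈ 4480 kg

v_e = Isp · g₀ = 885 × 9.8 = 8673.0 m/s.
After the first burn: m = 12500 × exp(−2230/8673.0) = 12500 × 0.77328 = 9,666 kg.
After the second burn: m = 9,666 × exp(−1620/8673.0) = 9,666 × 0.82962 = 8,019.11 kg.
Total propellant = m₀ − m_final = 12500 − 8,019.11 = 4,480.89 kg.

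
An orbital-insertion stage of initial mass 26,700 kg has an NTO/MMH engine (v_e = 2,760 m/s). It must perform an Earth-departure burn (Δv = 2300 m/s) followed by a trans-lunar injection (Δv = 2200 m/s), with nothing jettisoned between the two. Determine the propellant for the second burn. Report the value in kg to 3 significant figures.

After the first burn: m = 26700 × exp(−2300/2760.0) = 26700 × 0.43460 = 11,603.8 kg.
After the second burn: m = 11,603.8 × exp(−2200/2760.0) = 11,603.8 × 0.45063 = 5,229.02 kg.
Second-burn propellant = 11,603.8 − 5,229.02 = 6,374.78 kg.

propellant for the second burn ≈ 6370 kg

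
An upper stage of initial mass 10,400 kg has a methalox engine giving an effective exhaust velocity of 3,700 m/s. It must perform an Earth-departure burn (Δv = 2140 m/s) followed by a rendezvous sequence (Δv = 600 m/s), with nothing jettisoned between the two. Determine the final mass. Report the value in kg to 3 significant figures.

After the first burn: m = 10400 × exp(−2140/3700.0) = 10400 × 0.56081 = 5,832.42 kg.
After the second burn: m = 5,832.42 × exp(−600/3700.0) = 5,832.42 × 0.85030 = 4,959.31 kg.

final mass ≈ 4960 kg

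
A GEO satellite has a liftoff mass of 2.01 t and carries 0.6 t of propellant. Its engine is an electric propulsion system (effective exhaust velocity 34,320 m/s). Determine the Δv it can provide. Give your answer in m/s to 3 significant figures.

m_f = m₀ − m_prop = 2.01 − 0.6 = 1.41 t.
Δv = v_e · ln(m₀/m_f) = 34320.0 × ln(1.426) = 34320.0 × 0.3545 ≈ 12168.0 m/s.

Δv ≈ 12200 m/s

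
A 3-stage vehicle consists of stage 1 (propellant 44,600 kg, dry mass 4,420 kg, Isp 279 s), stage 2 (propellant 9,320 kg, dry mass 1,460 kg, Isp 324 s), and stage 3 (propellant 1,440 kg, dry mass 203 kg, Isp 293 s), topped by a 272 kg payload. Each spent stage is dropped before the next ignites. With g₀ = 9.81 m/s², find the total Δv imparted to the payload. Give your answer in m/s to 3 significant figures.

Ignition mass of stage 1 = 44,600+4,420 + 9,320+1,460 + 1,440+203 + 272 = 61,715 kg.
Stage 1: m₀ = 61,715 kg, m_f = 61,715 − 44,600 = 17,115 kg; Δv = 279×9.81×ln(3.606) = 2737.0×1.2826 ≈ 3510 m/s.
Stage 2: m₀ = 12,695 kg, m_f = 12,695 − 9,320 = 3,375 kg; Δv = 324×9.81×ln(3.761) = 3178.4×1.3248 ≈ 4211 m/s.
Stage 3: m₀ = 1,915 kg, m_f = 1,915 − 1,440 = 475 kg; Δv = 293×9.81×ln(4.032) = 2874.3×1.3942 ≈ 4007 m/s.
Total Δv = 3510 + 4211 + 4007 = 11728 m/s.

Δv ≈ 11700 m/s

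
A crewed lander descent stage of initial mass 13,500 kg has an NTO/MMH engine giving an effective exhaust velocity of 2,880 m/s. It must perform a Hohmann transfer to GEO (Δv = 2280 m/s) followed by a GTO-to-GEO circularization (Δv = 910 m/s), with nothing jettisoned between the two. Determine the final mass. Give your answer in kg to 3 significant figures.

After the first burn: m = 13500 × exp(−2280/2880.0) = 13500 × 0.45309 = 6,116.72 kg.
After the second burn: m = 6,116.72 × exp(−910/2880.0) = 6,116.72 × 0.72908 = 4,459.58 kg.

final mass ≈ 4460 kg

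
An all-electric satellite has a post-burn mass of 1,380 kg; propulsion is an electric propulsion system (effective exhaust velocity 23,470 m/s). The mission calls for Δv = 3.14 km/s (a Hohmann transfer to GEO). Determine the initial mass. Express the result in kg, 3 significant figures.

initial mass ≈ 1580 kg

m₀/m_f = exp(Δv / v_e) = exp(3140 / 23470.0) = exp(0.1338) = 1.1432.
m₀ = m_f × 1.1432 = 1,380 × 1.1432 = 1,577.62 kg.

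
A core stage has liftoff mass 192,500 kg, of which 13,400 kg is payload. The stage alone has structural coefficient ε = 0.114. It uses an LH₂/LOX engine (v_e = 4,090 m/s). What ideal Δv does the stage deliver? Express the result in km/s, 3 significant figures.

Stage wet mass = m₀ − payload = 192,500 − 13,400 = 179,100 kg.
Stage dry mass = ε × stage wet mass = 0.114 × 179,100 = 20,417.4 kg.
Burnout mass m_f = stage dry + payload = 20,417.4 + 13,400 = 33,817.4 kg.
Δv = v_e · ln(192,500/33,817.4) = 4090.0 × ln(5.692) = 4090.0 × 1.7391 ≈ 7113 m/s.

Δv ≈ 7.11 km/s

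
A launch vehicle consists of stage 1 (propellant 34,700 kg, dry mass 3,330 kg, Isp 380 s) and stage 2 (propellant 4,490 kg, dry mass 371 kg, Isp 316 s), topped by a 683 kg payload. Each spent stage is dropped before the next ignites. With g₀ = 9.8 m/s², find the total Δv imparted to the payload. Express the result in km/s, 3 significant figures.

Ignition mass of stage 1 = 34,700+3,330 + 4,490+371 + 683 = 43,574 kg.
Stage 1: m₀ = 43,574 kg, m_f = 43,574 − 34,700 = 8,874 kg; Δv = 380×9.8×ln(4.91) = 3724.0×1.5913 ≈ 5926 m/s.
Stage 2: m₀ = 5,544 kg, m_f = 5,544 − 4,490 = 1,054 kg; Δv = 316×9.8×ln(5.26) = 3096.8×1.6601 ≈ 5141 m/s.
Total Δv = 5926 + 5141 = 11067 m/s.

Δv ≈ 11.1 km/s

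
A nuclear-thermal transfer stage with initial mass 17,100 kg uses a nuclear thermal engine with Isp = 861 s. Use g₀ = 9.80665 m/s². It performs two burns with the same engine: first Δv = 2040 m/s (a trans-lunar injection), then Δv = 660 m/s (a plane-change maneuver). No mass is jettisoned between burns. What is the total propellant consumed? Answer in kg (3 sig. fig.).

total propellant consumed ≈ 4680 kg

v_e = Isp · g₀ = 861 × 9.80665 = 8443.5 m/s.
After the first burn: m = 17100 × exp(−2040/8443.5) = 17100 × 0.78537 = 13,429.8 kg.
After the second burn: m = 13,429.8 × exp(−660/8443.5) = 13,429.8 × 0.92481 = 12,420 kg.
Total propellant = m₀ − m_final = 17100 − 12,420 = 4,680 kg.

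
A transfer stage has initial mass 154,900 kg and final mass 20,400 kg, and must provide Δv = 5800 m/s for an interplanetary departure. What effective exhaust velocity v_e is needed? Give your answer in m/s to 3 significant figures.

v_e ≈ 2860 m/s

ln(m₀/m_f) = ln(154900/20400) = ln(7.593) = 2.0272.
By the Tsiolkovsky rocket equation, v_e = Δv / ln(m₀/m_f) = 5800 / 2.0272 = 2861.0 m/s.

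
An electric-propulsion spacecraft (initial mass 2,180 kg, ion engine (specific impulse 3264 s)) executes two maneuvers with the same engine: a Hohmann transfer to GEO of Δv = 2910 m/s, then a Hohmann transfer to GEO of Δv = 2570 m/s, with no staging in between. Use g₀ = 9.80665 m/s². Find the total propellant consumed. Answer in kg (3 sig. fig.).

total propellant consumed ≈ 343 kg

v_e = Isp · g₀ = 3264 × 9.80665 = 32008.9 m/s.
After the first burn: m = 2180 × exp(−2910/32008.9) = 2180 × 0.91310 = 1,990.56 kg.
After the second burn: m = 1,990.56 × exp(−2570/32008.9) = 1,990.56 × 0.92285 = 1,836.99 kg.
Total propellant = m₀ − m_final = 2180 − 1,836.99 = 343.01 kg.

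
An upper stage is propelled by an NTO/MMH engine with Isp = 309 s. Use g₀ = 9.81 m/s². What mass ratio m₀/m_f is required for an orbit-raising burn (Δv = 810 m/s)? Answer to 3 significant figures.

mass ratio ≈ 1.31

v_e = Isp · g₀ = 309 × 9.81 = 3031.3 m/s.
m₀/m_f = exp(Δv / v_e) = exp(810 / 3031.3) = exp(0.2672) = 1.3063.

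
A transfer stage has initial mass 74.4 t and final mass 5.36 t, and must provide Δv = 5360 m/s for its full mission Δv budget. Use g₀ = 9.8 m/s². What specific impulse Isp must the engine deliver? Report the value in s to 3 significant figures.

ln(m₀/m_f) = ln(74400/5360) = ln(13.88) = 2.6305.
From the ideal rocket equation, v_e = Δv / ln(m₀/m_f) = 5360 / 2.6305 = 2037.6 m/s.
Isp = v_e / g₀ = 2037.6 / 9.8 = 207.9 s.

Isp ≈ 208 s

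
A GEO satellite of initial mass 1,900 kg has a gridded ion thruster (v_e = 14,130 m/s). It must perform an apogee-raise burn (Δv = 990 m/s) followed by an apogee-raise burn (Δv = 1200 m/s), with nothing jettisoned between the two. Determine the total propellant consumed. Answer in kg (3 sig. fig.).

total propellant consumed ≈ 273 kg

After the first burn: m = 1900 × exp(−990/14130.0) = 1900 × 0.93233 = 1,771.43 kg.
After the second burn: m = 1,771.43 × exp(−1200/14130.0) = 1,771.43 × 0.91858 = 1,627.2 kg.
Total propellant = m₀ − m_final = 1900 − 1,627.2 = 272.8 kg.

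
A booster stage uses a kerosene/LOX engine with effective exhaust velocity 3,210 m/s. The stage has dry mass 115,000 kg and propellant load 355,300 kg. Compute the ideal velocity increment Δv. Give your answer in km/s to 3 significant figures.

Δv ≈ 4.52 km/s

m₀ = m_dry + m_prop = 115,000 + 355,300 = 470,300 kg.
Δv = v_e · ln(m₀/m_f) = 3210.0 × ln(4.09) = 3210.0 × 1.4084 ≈ 4521.1 m/s.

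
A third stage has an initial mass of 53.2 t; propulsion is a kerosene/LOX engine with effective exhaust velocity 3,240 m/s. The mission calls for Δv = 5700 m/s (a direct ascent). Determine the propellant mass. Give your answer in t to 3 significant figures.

By the Tsiolkovsky rocket equation, m₀/m_f = exp(Δv / v_e) = exp(5700 / 3240.0) = exp(1.7593) = 5.8081.
m_f = 53.2 / 5.8081 = 9.15962 t, so propellant = m₀ − m_f = 53.2 − 9.15962 = 44.04038 t.

propellant mass ≈ 44.0 t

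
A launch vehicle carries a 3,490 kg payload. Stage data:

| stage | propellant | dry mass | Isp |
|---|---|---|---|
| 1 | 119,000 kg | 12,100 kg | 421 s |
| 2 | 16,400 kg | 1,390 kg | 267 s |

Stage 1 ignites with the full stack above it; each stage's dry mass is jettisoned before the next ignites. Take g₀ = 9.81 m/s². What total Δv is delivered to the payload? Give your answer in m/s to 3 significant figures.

Ignition mass of stage 1 = 119,000+12,100 + 16,400+1,390 + 3,490 = 152,380 kg.
Stage 1: m₀ = 152,380 kg, m_f = 152,380 − 119,000 = 33,380 kg; Δv = 421×9.81×ln(4.565) = 4130.0×1.5184 ≈ 6271 m/s.
Stage 2: m₀ = 21,280 kg, m_f = 21,280 − 16,400 = 4,880 kg; Δv = 267×9.81×ln(4.361) = 2619.3×1.4726 ≈ 3857 m/s.
Total Δv = 6271 + 3857 = 10128 m/s.

Δv ≈ 10100 m/s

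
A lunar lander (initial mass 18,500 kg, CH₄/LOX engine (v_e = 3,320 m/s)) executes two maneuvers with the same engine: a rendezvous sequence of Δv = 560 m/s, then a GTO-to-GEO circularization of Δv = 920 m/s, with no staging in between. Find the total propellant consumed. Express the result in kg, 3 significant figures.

total propellant consumed ≈ 6650 kg

After the first burn: m = 18500 × exp(−560/3320.0) = 18500 × 0.84478 = 15,628.4 kg.
After the second burn: m = 15,628.4 × exp(−920/3320.0) = 15,628.4 × 0.75797 = 11,845.9 kg.
Total propellant = m₀ − m_final = 18500 − 11,845.9 = 6,654.1 kg.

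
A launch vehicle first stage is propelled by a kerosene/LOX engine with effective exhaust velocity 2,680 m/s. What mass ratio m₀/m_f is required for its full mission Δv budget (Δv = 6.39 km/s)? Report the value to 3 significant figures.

m₀/m_f = exp(Δv / v_e) = exp(6390 / 2680.0) = exp(2.3843) = 10.8518.

mass ratio ≈ 10.9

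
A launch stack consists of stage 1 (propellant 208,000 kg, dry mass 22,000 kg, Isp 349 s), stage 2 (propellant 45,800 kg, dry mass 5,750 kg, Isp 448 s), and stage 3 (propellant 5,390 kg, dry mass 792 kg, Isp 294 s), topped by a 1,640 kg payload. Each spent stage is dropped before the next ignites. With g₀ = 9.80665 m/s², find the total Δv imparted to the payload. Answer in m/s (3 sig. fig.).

Δv ≈ 14200 m/s

Ignition mass of stage 1 = 208,000+22,000 + 45,800+5,750 + 5,390+792 + 1,640 = 289,372 kg.
Stage 1: m₀ = 289,372 kg, m_f = 289,372 − 208,000 = 81,372 kg; Δv = 349×9.80665×ln(3.556) = 3422.5×1.2687 ≈ 4342 m/s.
Stage 2: m₀ = 59,372 kg, m_f = 59,372 − 45,800 = 13,572 kg; Δv = 448×9.80665×ln(4.375) = 4393.4×1.4758 ≈ 6484 m/s.
Stage 3: m₀ = 7,822 kg, m_f = 7,822 − 5,390 = 2,432 kg; Δv = 294×9.80665×ln(3.216) = 2883.2×1.1682 ≈ 3368 m/s.
Total Δv = 4342 + 6484 + 3368 = 14194 m/s.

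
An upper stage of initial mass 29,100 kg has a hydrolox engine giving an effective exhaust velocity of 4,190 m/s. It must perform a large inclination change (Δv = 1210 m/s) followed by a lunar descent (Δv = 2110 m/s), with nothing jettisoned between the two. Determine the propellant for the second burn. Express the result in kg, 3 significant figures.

After the first burn: m = 29100 × exp(−1210/4190.0) = 29100 × 0.74917 = 21,800.8 kg.
After the second burn: m = 21,800.8 × exp(−2110/4190.0) = 21,800.8 × 0.60436 = 13,175.5 kg.
Second-burn propellant = 21,800.8 − 13,175.5 = 8,625.3 kg.

propellant for the second burn ≈ 8630 kg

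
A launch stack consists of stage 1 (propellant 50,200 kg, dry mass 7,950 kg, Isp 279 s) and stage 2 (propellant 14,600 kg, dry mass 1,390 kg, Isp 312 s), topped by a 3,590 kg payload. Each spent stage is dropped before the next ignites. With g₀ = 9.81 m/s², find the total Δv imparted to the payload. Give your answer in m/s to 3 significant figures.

Ignition mass of stage 1 = 50,200+7,950 + 14,600+1,390 + 3,590 = 77,730 kg.
Stage 1: m₀ = 77,730 kg, m_f = 77,730 − 50,200 = 27,530 kg; Δv = 279×9.81×ln(2.823) = 2737.0×1.0380 ≈ 2841 m/s.
Stage 2: m₀ = 19,580 kg, m_f = 19,580 − 14,600 = 4,980 kg; Δv = 312×9.81×ln(3.932) = 3060.7×1.3691 ≈ 4190 m/s.
Total Δv = 2841 + 4190 = 7031 m/s.

Δv ≈ 7030 m/s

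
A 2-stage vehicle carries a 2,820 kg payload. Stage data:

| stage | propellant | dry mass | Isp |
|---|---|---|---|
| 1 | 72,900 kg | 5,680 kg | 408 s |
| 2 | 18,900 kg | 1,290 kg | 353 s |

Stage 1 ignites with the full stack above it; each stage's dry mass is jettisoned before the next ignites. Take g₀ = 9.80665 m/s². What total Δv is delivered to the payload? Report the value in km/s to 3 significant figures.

Δv ≈ 11.0 km/s

Ignition mass of stage 1 = 72,900+5,680 + 18,900+1,290 + 2,820 = 101,590 kg.
Stage 1: m₀ = 101,590 kg, m_f = 101,590 − 72,900 = 28,690 kg; Δv = 408×9.80665×ln(3.541) = 4001.1×1.2644 ≈ 5059 m/s.
Stage 2: m₀ = 23,010 kg, m_f = 23,010 − 18,900 = 4,110 kg; Δv = 353×9.80665×ln(5.599) = 3461.7×1.7225 ≈ 5963 m/s.
Total Δv = 5059 + 5963 = 11022 m/s.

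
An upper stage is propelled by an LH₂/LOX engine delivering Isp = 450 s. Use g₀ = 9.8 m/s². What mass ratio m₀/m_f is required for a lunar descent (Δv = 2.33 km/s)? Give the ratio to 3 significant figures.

v_e = Isp · g₀ = 450 × 9.8 = 4410.0 m/s.
m₀/m_f = exp(Δv / v_e) = exp(2330 / 4410.0) = exp(0.5283) = 1.6961.

mass ratio ≈ 1.70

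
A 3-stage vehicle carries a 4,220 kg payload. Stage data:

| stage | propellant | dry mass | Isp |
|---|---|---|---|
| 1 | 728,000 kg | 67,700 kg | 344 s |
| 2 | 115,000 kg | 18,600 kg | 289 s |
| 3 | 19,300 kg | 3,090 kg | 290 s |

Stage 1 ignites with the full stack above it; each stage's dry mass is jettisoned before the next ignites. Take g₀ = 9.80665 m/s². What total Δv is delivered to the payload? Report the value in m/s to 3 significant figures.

Ignition mass of stage 1 = 728,000+67,700 + 115,000+18,600 + 19,300+3,090 + 4,220 = 955,910 kg.
Stage 1: m₀ = 955,910 kg, m_f = 955,910 − 728,000 = 227,910 kg; Δv = 344×9.80665×ln(4.194) = 3373.5×1.4337 ≈ 4837 m/s.
Stage 2: m₀ = 160,210 kg, m_f = 160,210 − 115,000 = 45,210 kg; Δv = 289×9.80665×ln(3.544) = 2834.1×1.2652 ≈ 3586 m/s.
Stage 3: m₀ = 26,610 kg, m_f = 26,610 − 19,300 = 7,310 kg; Δv = 290×9.80665×ln(3.64) = 2843.9×1.2920 ≈ 3674 m/s.
Total Δv = 4837 + 3586 + 3674 = 12097 m/s.

Δv ≈ 12100 m/s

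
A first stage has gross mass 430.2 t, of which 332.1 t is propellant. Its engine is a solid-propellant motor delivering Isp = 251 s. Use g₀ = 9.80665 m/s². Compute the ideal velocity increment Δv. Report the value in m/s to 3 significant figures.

v_e = Isp · g₀ = 251 × 9.80665 = 2461.5 m/s.
m_f = m₀ − m_prop = 430.2 − 332.1 = 98.1 t.
Rocket equation: Δv = v_e · ln(m₀/m_f) = 2461.5 × ln(4.385) = 2461.5 × 1.4783 ≈ 3638.7 m/s.

Δv ≈ 3640 m/s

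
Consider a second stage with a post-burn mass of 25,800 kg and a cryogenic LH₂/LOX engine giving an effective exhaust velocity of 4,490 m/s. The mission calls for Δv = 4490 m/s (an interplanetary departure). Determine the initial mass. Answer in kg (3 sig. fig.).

initial mass ≈ 70100 kg

Using Δv = v_e ln(m₀/m_f): m₀/m_f = exp(Δv / v_e) = exp(4490 / 4490.0) = exp(1.0000) = 2.7183.
m₀ = m_f × 2.7183 = 25,800 × 2.7183 = 70,132.1 kg.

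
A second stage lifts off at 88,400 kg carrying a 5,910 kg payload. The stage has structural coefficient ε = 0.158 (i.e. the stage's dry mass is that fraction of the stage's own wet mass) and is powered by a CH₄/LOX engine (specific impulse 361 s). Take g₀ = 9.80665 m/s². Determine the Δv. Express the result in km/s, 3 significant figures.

Δv ≈ 5.45 km/s

Stage wet mass = m₀ − payload = 88,400 − 5,910 = 82,490 kg.
Stage dry mass = ε × stage wet mass = 0.158 × 82,490 = 13,033.4 kg.
Burnout mass m_f = stage dry + payload = 13,033.4 + 5,910 = 18,943.4 kg.
v_e = Isp · g₀ = 361 × 9.80665 = 3540.2 m/s.
From the ideal rocket equation, Δv = v_e · ln(88,400/18,943.4) = 3540.2 × ln(4.667) = 3540.2 × 1.5404 ≈ 5453 m/s.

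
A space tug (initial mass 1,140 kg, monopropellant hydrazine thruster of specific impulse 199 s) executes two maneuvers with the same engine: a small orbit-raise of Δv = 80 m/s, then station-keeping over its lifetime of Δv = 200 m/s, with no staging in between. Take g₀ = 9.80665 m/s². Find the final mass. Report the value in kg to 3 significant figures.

v_e = Isp · g₀ = 199 × 9.80665 = 1951.5 m/s.
After the first burn: m = 1140 × exp(−80/1951.5) = 1140 × 0.95984 = 1,094.22 kg.
After the second burn: m = 1,094.22 × exp(−200/1951.5) = 1,094.22 × 0.90259 = 987.632 kg.

final mass ≈ 988 kg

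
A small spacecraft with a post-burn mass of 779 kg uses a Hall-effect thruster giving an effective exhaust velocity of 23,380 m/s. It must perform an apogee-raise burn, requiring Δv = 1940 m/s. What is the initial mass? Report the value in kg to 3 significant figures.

initial mass ≈ 846 kg

Using Δv = v_e ln(m₀/m_f): m₀/m_f = exp(Δv / v_e) = exp(1940 / 23380.0) = exp(0.0830) = 1.0865.
m₀ = m_f × 1.0865 = 779 × 1.0865 = 846.384 kg.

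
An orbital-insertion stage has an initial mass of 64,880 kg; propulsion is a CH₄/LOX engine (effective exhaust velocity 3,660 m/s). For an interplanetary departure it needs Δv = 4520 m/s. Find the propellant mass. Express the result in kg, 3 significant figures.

m₀/m_f = exp(Δv / v_e) = exp(4520 / 3660.0) = exp(1.2350) = 3.4383.
m_f = 64,880 / 3.4383 = 18,869.8 kg, so propellant = m₀ − m_f = 64,880 − 18,869.8 = 46,010.2 kg.

propellant mass ≈ 46000 kg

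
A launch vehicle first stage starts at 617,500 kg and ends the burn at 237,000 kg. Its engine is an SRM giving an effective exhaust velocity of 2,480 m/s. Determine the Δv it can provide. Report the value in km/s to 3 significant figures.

Rocket equation: Δv = v_e · ln(m₀/m_f) = 2480.0 × ln(2.605) = 2480.0 × 0.9576 ≈ 2374.9 m/s.

Δv ≈ 2.37 km/s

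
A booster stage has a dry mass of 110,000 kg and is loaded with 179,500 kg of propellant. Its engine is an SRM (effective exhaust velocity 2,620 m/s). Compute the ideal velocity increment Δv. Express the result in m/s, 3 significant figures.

Δv ≈ 2540 m/s

m₀ = m_dry + m_prop = 110,000 + 179,500 = 289,500 kg.
Using Δv = v_e ln(m₀/m_f): Δv = v_e · ln(m₀/m_f) = 2620.0 × ln(2.632) = 2620.0 × 0.9677 ≈ 2535.3 m/s.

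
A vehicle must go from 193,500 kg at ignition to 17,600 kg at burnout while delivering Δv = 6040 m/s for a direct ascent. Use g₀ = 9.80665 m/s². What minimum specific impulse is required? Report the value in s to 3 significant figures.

ln(m₀/m_f) = ln(193500/17600) = ln(10.99) = 2.3974.
v_e = Δv / ln(m₀/m_f) = 6040 / 2.3974 = 2519.4 m/s.
Isp = v_e / g₀ = 2519.4 / 9.80665 = 256.9 s.

Isp ≈ 257 s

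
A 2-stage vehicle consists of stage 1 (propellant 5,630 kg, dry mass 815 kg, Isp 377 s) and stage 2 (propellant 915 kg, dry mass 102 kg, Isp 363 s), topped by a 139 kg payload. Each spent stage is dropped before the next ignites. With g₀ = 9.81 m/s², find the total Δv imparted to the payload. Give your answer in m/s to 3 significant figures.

Δv ≈ 10600 m/s

Ignition mass of stage 1 = 5,630+815 + 915+102 + 139 = 7,601 kg.
Stage 1: m₀ = 7,601 kg, m_f = 7,601 − 5,630 = 1,971 kg; Δv = 377×9.81×ln(3.856) = 3698.4×1.3497 ≈ 4992 m/s.
Stage 2: m₀ = 1,156 kg, m_f = 1,156 − 915 = 241 kg; Δv = 363×9.81×ln(4.797) = 3561.0×1.5679 ≈ 5583 m/s.
Total Δv = 4992 + 5583 = 10575 m/s.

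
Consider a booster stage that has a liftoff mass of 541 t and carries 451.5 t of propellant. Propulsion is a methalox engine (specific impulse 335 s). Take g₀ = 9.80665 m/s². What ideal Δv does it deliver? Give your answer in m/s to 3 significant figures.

v_e = Isp · g₀ = 335 × 9.80665 = 3285.2 m/s.
m_f = m₀ − m_prop = 541 − 451.5 = 89.5 t.
By the Tsiolkovsky rocket equation, Δv = v_e · ln(m₀/m_f) = 3285.2 × ln(6.045) = 3285.2 × 1.7992 ≈ 5910.7 m/s.

Δv ≈ 5910 m/s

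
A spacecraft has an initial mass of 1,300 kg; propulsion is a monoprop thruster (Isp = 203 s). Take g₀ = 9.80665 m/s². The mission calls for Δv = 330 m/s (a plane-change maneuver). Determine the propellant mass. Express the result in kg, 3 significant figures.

v_e = Isp · g₀ = 203 × 9.80665 = 1990.7 m/s.
By the Tsiolkovsky rocket equation, m₀/m_f = exp(Δv / v_e) = exp(330 / 1990.7) = exp(0.1658) = 1.1803.
m_f = 1,300 / 1.1803 = 1,101.41 kg, so propellant = m₀ − m_f = 1,300 − 1,101.41 = 198.59 kg.

propellant mass ≈ 199 kg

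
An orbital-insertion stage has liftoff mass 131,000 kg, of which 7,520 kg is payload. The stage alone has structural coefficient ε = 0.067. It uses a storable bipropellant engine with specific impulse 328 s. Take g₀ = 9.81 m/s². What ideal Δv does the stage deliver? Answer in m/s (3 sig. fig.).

Stage wet mass = m₀ − payload = 131,000 − 7,520 = 123,480 kg.
Stage dry mass = ε × stage wet mass = 0.067 × 123,480 = 8,273.16 kg.
Burnout mass m_f = stage dry + payload = 8,273.16 + 7,520 = 15,793.16 kg.
v_e = Isp · g₀ = 328 × 9.81 = 3217.7 m/s.
Δv = v_e · ln(131,000/15,793.16) = 3217.7 × ln(8.295) = 3217.7 × 2.1156 ≈ 6807 m/s.

Δv ≈ 6810 m/s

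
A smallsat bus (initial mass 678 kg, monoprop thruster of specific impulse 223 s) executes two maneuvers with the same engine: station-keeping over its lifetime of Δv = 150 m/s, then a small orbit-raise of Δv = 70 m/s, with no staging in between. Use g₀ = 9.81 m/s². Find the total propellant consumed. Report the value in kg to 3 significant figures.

total propellant consumed ≈ 64.9 kg

v_e = Isp · g₀ = 223 × 9.81 = 2187.6 m/s.
After the first burn: m = 678 × exp(−150/2187.6) = 678 × 0.93373 = 633.069 kg.
After the second burn: m = 633.069 × exp(−70/2187.6) = 633.069 × 0.96851 = 613.134 kg.
Total propellant = m₀ − m_final = 678 − 613.134 = 64.866 kg.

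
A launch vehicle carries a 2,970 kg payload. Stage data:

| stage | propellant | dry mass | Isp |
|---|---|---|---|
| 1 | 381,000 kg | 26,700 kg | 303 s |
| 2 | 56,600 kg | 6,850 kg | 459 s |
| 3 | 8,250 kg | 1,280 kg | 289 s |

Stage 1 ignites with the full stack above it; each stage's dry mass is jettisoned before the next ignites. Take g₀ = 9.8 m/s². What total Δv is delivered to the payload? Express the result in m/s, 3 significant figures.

Δv ≈ 13800 m/s

Ignition mass of stage 1 = 381,000+26,700 + 56,600+6,850 + 8,250+1,280 + 2,970 = 483,650 kg.
Stage 1: m₀ = 483,650 kg, m_f = 483,650 − 381,000 = 102,650 kg; Δv = 303×9.8×ln(4.712) = 2969.4×1.5500 ≈ 4603 m/s.
Stage 2: m₀ = 75,950 kg, m_f = 75,950 − 56,600 = 19,350 kg; Δv = 459×9.8×ln(3.925) = 4498.2×1.3674 ≈ 6151 m/s.
Stage 3: m₀ = 12,500 kg, m_f = 12,500 − 8,250 = 4,250 kg; Δv = 289×9.8×ln(2.941) = 2832.2×1.0788 ≈ 3055 m/s.
Total Δv = 4603 + 6151 + 3055 = 13809 m/s.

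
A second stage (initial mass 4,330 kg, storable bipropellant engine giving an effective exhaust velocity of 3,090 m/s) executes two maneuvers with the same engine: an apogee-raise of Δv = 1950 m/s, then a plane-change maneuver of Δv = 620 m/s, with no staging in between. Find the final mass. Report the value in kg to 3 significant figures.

final mass ≈ 1880 kg

After the first burn: m = 4330 × exp(−1950/3090.0) = 4330 × 0.53202 = 2,303.65 kg.
After the second burn: m = 2,303.65 × exp(−620/3090.0) = 2,303.65 × 0.81820 = 1,884.85 kg.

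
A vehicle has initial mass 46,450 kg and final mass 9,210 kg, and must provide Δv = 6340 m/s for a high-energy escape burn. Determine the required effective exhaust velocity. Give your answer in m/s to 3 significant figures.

ln(m₀/m_f) = ln(46450/9210) = ln(5.043) = 1.6181.
v_e = Δv / ln(m₀/m_f) = 6340 / 1.6181 = 3918.2 m/s.

v_e ≈ 3920 m/s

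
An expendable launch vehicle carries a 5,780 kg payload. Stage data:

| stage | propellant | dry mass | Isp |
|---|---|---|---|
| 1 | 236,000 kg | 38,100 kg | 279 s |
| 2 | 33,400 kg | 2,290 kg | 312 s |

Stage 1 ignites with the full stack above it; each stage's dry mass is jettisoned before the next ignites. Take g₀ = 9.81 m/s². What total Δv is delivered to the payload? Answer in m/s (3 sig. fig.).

Δv ≈ 8780 m/s

Ignition mass of stage 1 = 236,000+38,100 + 33,400+2,290 + 5,780 = 315,570 kg.
Stage 1: m₀ = 315,570 kg, m_f = 315,570 − 236,000 = 79,570 kg; Δv = 279×9.81×ln(3.966) = 2737.0×1.3777 ≈ 3771 m/s.
Stage 2: m₀ = 41,470 kg, m_f = 41,470 − 33,400 = 8,070 kg; Δv = 312×9.81×ln(5.139) = 3060.7×1.6368 ≈ 5010 m/s.
Total Δv = 3771 + 5010 = 8781 m/s.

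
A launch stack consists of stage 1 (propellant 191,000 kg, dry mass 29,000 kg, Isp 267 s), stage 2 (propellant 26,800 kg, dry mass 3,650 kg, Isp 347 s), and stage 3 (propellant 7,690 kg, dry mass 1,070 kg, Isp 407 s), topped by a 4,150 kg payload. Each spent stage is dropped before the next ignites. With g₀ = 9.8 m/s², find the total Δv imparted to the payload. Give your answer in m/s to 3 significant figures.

Ignition mass of stage 1 = 191,000+29,000 + 26,800+3,650 + 7,690+1,070 + 4,150 = 263,360 kg.
Stage 1: m₀ = 263,360 kg, m_f = 263,360 − 191,000 = 72,360 kg; Δv = 267×9.8×ln(3.64) = 2616.6×1.2919 ≈ 3380 m/s.
Stage 2: m₀ = 43,360 kg, m_f = 43,360 − 26,800 = 16,560 kg; Δv = 347×9.8×ln(2.618) = 3400.6×0.9625 ≈ 3273 m/s.
Stage 3: m₀ = 12,910 kg, m_f = 12,910 − 7,690 = 5,220 kg; Δv = 407×9.8×ln(2.473) = 3988.6×0.9055 ≈ 3612 m/s.
Total Δv = 3380 + 3273 + 3612 = 10265 m/s.

Δv ≈ 10300 m/s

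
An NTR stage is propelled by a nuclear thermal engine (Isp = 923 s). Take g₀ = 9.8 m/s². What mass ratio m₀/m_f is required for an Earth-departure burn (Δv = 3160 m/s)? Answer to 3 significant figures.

v_e = Isp · g₀ = 923 × 9.8 = 9045.4 m/s.
From the ideal rocket equation, m₀/m_f = exp(Δv / v_e) = exp(3160 / 9045.4) = exp(0.3493) = 1.4181.

mass ratio ≈ 1.42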